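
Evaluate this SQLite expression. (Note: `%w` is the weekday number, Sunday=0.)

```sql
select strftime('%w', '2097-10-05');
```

2097-10-05 is a Saturday; with Sunday=0 that is 6.

6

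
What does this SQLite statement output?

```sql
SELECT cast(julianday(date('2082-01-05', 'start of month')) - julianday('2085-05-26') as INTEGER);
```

`start of month` rewinds 2082-01-05 to 2082-01-01.
30 days remain in January 2082 after the 1st (31 − 1).
Full months from February 2082 through April 2085 contribute their day counts.
Then 26 days into May 2085.
Total: 30 + 28 + 31 + 30 + 31 + 30 + 31 + 31 + 30 + 31 + 30 + 31 + 31 + 28 + 31 + 30 + 31 + 30 + 31 + 31 + 30 + 31 + 30 + 31 + 31 + 29 + 31 + 30 + 31 + 30 + 31 + 31 + 30 + 31 + 30 + 31 + 31 + 28 + 31 + 30 + 26 = 1241.
The subtraction is earlier − later, so the result is −1241 → -1241.

-1241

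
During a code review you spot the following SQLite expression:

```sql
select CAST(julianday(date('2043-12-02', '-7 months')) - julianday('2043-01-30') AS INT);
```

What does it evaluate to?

92

Adding -7 months to 2043-12-02 gives 2043-05-02.
1 day remains in January 2043 after the 30th (31 − 30).
February 2043: 28 days.
March 2043: 31 days.
April 2043: 30 days.
Then 2 days into May 2043.
Total: 1 + 28 + 31 + 30 + 2 = 92.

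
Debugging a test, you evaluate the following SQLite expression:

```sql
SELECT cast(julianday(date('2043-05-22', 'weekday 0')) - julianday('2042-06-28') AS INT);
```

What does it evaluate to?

330

`weekday 0` advances to the next Sunday; 2043-05-22 is a Friday, so it moves forward to 2043-05-24.
2 days remain in June 2042 after the 28th (30 − 28).
Full months from July 2042 through April 2043 contribute their day counts.
Then 24 days into May 2043.
Total: 2 + 31 + 31 + 30 + 31 + 30 + 31 + 31 + 28 + 31 + 30 + 24 = 330.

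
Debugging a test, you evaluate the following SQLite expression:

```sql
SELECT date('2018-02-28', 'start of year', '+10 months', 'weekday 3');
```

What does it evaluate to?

2018-11-07

`start of year` rewinds 2018-02-28 to 2018-01-01.
Adding +10 months to 2018-01-01 gives 2018-11-01.
`weekday 3` advances to the next Wednesday; 2018-11-01 is a Thursday, so it moves forward to 2018-11-07.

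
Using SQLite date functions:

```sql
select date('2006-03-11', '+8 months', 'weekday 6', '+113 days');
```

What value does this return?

Adding +8 months to 2006-03-11 gives 2006-11-11.
`weekday 6` advances to the next Saturday; 2006-11-11 is already a Saturday, so it stays at 2006-11-11.
Applying '+113 days' to 2006-11-11: counting 113 days forward gives 2007-03-04.

2007-03-04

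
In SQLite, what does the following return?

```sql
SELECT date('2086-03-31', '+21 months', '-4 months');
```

Adding +21 months to 2086-03-31 gives 2087-12-31.
Adding -4 months to 2087-12-31 gives 2087-08-31.

2087-08-31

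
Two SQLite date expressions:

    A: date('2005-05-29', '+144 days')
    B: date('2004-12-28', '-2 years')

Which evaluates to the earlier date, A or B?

B

A = 2005-10-20.
B = 2002-12-28.
B is earlier.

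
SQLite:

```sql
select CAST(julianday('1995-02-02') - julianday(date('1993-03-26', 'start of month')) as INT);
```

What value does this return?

`start of month` rewinds 1993-03-26 to 1993-03-01.
30 days remain in March 1993 after the 1st (31 − 1).
Full months from April 1993 through January 1995 contribute their day counts.
Then 2 days into February 1995.
Total: 30 + 30 + 31 + 30 + 31 + 31 + 30 + 31 + 30 + 31 + 31 + 28 + 31 + 30 + 31 + 30 + 31 + 31 + 30 + 31 + 30 + 31 + 31 + 2 = 703.

703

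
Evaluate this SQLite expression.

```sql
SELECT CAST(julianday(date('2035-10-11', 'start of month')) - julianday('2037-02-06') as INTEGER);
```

`start of month` rewinds 2035-10-11 to 2035-10-01.
30 days remain in October 2035 after the 1st (31 − 1).
Full months from November 2035 through January 2037 contribute their day counts.
Then 6 days into February 2037.
Total: 30 + 30 + 31 + 31 + 29 + 31 + 30 + 31 + 30 + 31 + 31 + 30 + 31 + 30 + 31 + 31 + 6 = 494.
The subtraction is earlier − later, so the result is −494 → -494.

-494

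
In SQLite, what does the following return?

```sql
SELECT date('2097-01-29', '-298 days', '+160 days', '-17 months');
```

Applying '-298 days' to 2097-01-29: counting 298 days back gives 2096-04-06.
Applying '+160 days' to 2096-04-06: counting 160 days forward gives 2096-09-13.
Adding -17 months to 2096-09-13 gives 2095-04-13.

2095-04-13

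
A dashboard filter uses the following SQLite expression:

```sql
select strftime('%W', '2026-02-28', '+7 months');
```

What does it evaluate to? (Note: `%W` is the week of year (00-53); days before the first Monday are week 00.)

First apply '+7 months': 2026-02-28 → 2026-09-28.
2026-09-28 is a Monday. SQLite's %W counts Mondays since the year started; the result is 39.

39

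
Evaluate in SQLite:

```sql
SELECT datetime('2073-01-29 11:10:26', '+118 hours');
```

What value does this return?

2073-02-03 09:10:26

+118 hours from 2073-01-29 11:10:26 is 2073-02-03 09:10:26 (crosses midnight).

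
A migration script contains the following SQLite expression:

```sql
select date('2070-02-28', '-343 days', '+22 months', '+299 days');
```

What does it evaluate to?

2071-11-17

Applying '-343 days' to 2070-02-28: counting 343 days back gives 2069-03-22.
Adding +22 months to 2069-03-22 gives 2071-01-22.
Applying '+299 days' to 2071-01-22: counting 299 days forward gives 2071-11-17.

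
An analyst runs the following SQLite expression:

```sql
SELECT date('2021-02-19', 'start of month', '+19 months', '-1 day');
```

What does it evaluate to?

2022-08-31

`start of month` rewinds 2021-02-19 to 2021-02-01.
Adding +19 months to 2021-02-01 gives 2022-09-01.
Going back 1 day from 2022-09-01 reaches 2022-08-31 (last day of August, 31 days).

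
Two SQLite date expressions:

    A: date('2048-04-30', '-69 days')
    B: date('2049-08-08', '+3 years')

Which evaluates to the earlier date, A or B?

A = 2048-02-21.
B = 2052-08-08.
A is earlier.

A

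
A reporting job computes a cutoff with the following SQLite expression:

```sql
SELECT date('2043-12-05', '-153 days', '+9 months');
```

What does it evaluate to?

2044-04-05

Applying '-153 days' to 2043-12-05: counting 153 days back gives 2043-07-05.
Adding +9 months to 2043-07-05 gives 2044-04-05.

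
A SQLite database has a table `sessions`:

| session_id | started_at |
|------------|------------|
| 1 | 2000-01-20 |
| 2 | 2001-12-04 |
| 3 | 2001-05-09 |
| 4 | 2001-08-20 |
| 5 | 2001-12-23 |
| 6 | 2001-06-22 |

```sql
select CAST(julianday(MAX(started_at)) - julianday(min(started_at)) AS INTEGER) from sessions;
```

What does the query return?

703

MIN = 2000-01-20, MAX = 2001-12-23.
11 days remain in January 2000 after the 20th (31 − 20).
Full months from February 2000 through November 2001 contribute their day counts.
Then 23 days into December 2001.
Total: 11 + 29 + 31 + 30 + 31 + 30 + 31 + 31 + 30 + 31 + 30 + 31 + 31 + 28 + 31 + 30 + 31 + 30 + 31 + 31 + 30 + 31 + 30 + 23 = 703.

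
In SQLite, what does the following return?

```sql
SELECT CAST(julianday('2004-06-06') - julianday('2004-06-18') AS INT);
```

Both dates are in June 2004: 18 − 6 = 12.
The subtraction is earlier − later, so the result is −12 → -12.

-12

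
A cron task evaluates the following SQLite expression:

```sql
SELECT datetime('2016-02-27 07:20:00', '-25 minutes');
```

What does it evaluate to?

2016-02-27 06:55:00

-25 minutes from 2016-02-27 07:20:00 is 2016-02-27 06:55:00.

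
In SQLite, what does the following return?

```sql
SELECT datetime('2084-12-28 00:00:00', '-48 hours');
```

-48 hours from 2084-12-28 00:00:00 is 2084-12-26 00:00:00 (crosses midnight).

2084-12-26 00:00:00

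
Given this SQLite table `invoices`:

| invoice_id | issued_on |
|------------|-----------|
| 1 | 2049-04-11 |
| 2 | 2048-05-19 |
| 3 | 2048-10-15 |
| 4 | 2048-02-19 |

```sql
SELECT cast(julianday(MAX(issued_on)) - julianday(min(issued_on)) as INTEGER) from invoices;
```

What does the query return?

MIN = 2048-02-19, MAX = 2049-04-11.
10 days remain in February 2048 after the 19th (29 − 19).
Full months from March 2048 through March 2049 contribute their day counts.
Then 11 days into April 2049.
Total: 10 + 31 + 30 + 31 + 30 + 31 + 31 + 30 + 31 + 30 + 31 + 31 + 28 + 31 + 11 = 417.

417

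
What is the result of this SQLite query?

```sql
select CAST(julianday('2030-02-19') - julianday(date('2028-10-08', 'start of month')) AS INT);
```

506

`start of month` rewinds 2028-10-08 to 2028-10-01.
30 days remain in October 2028 after the 1st (31 − 1).
Full months from November 2028 through January 2030 contribute their day counts.
Then 19 days into February 2030.
Total: 30 + 30 + 31 + 31 + 28 + 31 + 30 + 31 + 30 + 31 + 31 + 30 + 31 + 30 + 31 + 31 + 19 = 506.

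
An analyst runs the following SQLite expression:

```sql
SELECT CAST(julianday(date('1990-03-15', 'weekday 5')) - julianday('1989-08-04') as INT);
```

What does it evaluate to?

224

`weekday 5` advances to the next Friday; 1990-03-15 is a Thursday, so it moves forward to 1990-03-16.
27 days remain in August 1989 after the 4th (31 − 4).
Full months from September 1989 through February 1990 contribute their day counts.
Then 16 days into March 1990.
Total: 27 + 30 + 31 + 30 + 31 + 31 + 28 + 16 = 224.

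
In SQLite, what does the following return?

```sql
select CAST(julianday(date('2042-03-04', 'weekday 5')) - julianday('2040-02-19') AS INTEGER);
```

747

`weekday 5` advances to the next Friday; 2042-03-04 is a Tuesday, so it moves forward to 2042-03-07.
10 days remain in February 2040 after the 19th (29 − 19).
Full months from March 2040 through February 2042 contribute their day counts.
Then 7 days into March 2042.
Total: 10 + 31 + 30 + 31 + 30 + 31 + 31 + 30 + 31 + 30 + 31 + 31 + 28 + 31 + 30 + 31 + 30 + 31 + 31 + 30 + 31 + 30 + 31 + 31 + 28 + 7 = 747.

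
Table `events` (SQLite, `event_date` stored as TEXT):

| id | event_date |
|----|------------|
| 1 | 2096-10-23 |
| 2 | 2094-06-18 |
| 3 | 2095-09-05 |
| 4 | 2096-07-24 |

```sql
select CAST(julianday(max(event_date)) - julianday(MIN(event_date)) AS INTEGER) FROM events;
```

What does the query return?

858

MIN = 2094-06-18, MAX = 2096-10-23.
12 days remain in June 2094 after the 18th (30 − 18).
Full months from July 2094 through September 2096 contribute their day counts.
Then 23 days into October 2096.
Total: 12 + 31 + 31 + 30 + 31 + 30 + 31 + 31 + 28 + 31 + 30 + 31 + 30 + 31 + 31 + 30 + 31 + 30 + 31 + 31 + 29 + 31 + 30 + 31 + 30 + 31 + 31 + 30 + 23 = 858.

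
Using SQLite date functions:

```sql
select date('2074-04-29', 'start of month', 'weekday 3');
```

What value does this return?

`start of month` rewinds 2074-04-29 to 2074-04-01.
`weekday 3` advances to the next Wednesday; 2074-04-01 is a Sunday, so it moves forward to 2074-04-04.

2074-04-04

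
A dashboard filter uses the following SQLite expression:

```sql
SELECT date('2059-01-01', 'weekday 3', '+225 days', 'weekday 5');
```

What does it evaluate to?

`weekday 3` advances to the next Wednesday; 2059-01-01 is already a Wednesday, so it stays at 2059-01-01.
Applying '+225 days' to 2059-01-01: counting 225 days forward gives 2059-08-14.
`weekday 5` advances to the next Friday; 2059-08-14 is a Thursday, so it moves forward to 2059-08-15.

2059-08-15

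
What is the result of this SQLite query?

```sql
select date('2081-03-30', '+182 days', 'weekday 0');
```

Applying '+182 days' to 2081-03-30: counting 182 days forward gives 2081-09-28.
`weekday 0` advances to the next Sunday; 2081-09-28 is already a Sunday, so it stays at 2081-09-28.

2081-09-28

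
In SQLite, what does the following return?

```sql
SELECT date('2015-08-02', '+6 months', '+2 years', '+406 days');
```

Adding +6 months to 2015-08-02 gives 2016-02-02.
Adding +2 years to 2016-02-02 gives 2018-02-02.
Applying '+406 days' to 2018-02-02: counting 406 days forward gives 2019-03-15.

2019-03-15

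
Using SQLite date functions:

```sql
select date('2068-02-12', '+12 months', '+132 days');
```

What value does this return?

2069-06-24

Adding +12 months to 2068-02-12 gives 2069-02-12.
Applying '+132 days' to 2069-02-12: counting 132 days forward gives 2069-06-24.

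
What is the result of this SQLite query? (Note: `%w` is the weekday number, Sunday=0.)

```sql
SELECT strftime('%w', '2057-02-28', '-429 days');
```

First apply '-429 days': 2057-02-28 → 2055-12-27.
2055-12-27 is a Monday; with Sunday=0 that is 1.

1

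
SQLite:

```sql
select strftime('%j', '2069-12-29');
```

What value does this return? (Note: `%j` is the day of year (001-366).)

Day-of-year for 2069-12-29: days since 2069-01-01 inclusive = 363, zero-padded to 363.

363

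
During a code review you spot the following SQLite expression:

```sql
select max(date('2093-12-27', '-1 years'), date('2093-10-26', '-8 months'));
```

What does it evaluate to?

2093-02-26

date('2093-12-27', '-1 years') → 2092-12-27.
date('2093-10-26', '-8 months') → 2093-02-26.
Later of the two is 2093-02-26.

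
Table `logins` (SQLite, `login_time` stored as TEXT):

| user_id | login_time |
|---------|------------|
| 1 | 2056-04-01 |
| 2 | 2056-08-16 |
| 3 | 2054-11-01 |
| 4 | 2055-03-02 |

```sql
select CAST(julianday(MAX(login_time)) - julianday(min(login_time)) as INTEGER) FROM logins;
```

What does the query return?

654

MIN = 2054-11-01, MAX = 2056-08-16.
29 days remain in November 2054 after the 1st (30 − 1).
Full months from December 2054 through July 2056 contribute their day counts.
Then 16 days into August 2056.
Total: 29 + 31 + 31 + 28 + 31 + 30 + 31 + 30 + 31 + 31 + 30 + 31 + 30 + 31 + 31 + 29 + 31 + 30 + 31 + 30 + 31 + 16 = 654.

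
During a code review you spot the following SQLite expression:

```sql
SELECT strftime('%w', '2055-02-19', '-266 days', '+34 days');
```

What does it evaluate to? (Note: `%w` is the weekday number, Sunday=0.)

First apply '-266 days', '+34 days': 2055-02-19 → 2054-07-02.
2054-07-02 is a Thursday; with Sunday=0 that is 4.

4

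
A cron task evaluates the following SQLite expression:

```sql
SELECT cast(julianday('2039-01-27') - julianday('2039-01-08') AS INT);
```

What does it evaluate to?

Both dates are in January 2039: 27 − 8 = 19.

19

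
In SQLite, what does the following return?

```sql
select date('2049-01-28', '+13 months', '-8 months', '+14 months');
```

2050-08-28

Adding +13 months to 2049-01-28 gives 2050-02-28.
Adding -8 months to 2050-02-28 gives 2049-06-28.
Adding +14 months to 2049-06-28 gives 2050-08-28.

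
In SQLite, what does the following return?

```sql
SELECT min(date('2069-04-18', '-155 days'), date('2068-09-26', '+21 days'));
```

2068-10-17

date('2069-04-18', '-155 days') → 2068-11-14.
date('2068-09-26', '+21 days') → 2068-10-17.
Earlier of the two is 2068-10-17.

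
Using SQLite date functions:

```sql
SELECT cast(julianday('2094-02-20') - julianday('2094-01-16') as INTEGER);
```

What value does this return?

35

15 days remain in January 2094 after the 16th (31 − 16).
Then 20 days into February 2094.
Total: 15 + 20 = 35.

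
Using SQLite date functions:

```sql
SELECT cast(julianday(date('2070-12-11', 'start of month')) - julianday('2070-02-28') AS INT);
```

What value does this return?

`start of month` rewinds 2070-12-11 to 2070-12-01.
0 days remain in February 2070 after the 28th (28 − 28).
Full months from March 2070 through November 2070 contribute their day counts.
Then 1 day into December 2070.
Total: 0 + 31 + 30 + 31 + 30 + 31 + 31 + 30 + 31 + 30 + 1 = 276.

276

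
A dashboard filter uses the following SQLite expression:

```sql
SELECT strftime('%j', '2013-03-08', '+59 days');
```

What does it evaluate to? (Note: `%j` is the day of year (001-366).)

First apply '+59 days': 2013-03-08 → 2013-05-06.
Day-of-year for 2013-05-06: days since 2013-01-01 inclusive = 126, zero-padded to 126.

126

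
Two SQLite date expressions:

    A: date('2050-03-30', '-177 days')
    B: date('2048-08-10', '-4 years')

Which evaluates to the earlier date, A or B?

A = 2049-10-04.
B = 2044-08-10.
B is earlier.

B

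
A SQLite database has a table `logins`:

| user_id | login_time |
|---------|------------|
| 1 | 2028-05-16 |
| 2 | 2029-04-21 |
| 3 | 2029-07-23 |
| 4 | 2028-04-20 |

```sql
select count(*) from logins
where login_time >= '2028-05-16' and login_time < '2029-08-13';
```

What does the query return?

3

Rows in [2028-05-16, 2029-08-13): 2028-05-16, 2029-04-21, 2029-07-23 → 3 rows.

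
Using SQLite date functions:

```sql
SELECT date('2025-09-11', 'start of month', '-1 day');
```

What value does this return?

2025-08-31

`start of month` rewinds 2025-09-11 to 2025-09-01.
Going back 1 day from 2025-09-01 reaches 2025-08-31 (last day of August, 31 days).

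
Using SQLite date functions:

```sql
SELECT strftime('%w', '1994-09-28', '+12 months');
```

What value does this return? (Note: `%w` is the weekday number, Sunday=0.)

First apply '+12 months': 1994-09-28 → 1995-09-28.
1995-09-28 is a Thursday; with Sunday=0 that is 4.

4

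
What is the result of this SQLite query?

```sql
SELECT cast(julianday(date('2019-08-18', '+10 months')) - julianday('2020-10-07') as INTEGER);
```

Adding +10 months to 2019-08-18 gives 2020-06-18.
12 days remain in June 2020 after the 18th (30 − 18).
July 2020: 31 days.
August 2020: 31 days.
September 2020: 30 days.
Then 7 days into October 2020.
Total: 12 + 31 + 31 + 30 + 7 = 111.
The subtraction is earlier − later, so the result is −111 → -111.

-111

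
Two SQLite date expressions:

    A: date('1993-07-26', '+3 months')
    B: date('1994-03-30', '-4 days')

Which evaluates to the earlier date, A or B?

A

A = 1993-10-26.
B = 1994-03-26.
A is earlier.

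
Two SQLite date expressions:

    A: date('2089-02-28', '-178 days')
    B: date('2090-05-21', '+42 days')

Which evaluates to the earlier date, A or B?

A = 2088-09-03.
B = 2090-07-02.
A is earlier.

A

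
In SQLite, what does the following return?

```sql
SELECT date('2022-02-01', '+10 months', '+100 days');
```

2023-03-11

Adding +10 months to 2022-02-01 gives 2022-12-01.
Applying '+100 days' to 2022-12-01: counting 100 days forward gives 2023-03-11.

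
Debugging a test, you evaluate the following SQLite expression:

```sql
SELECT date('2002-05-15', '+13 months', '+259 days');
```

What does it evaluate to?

Adding +13 months to 2002-05-15 gives 2003-06-15.
Applying '+259 days' to 2003-06-15: counting 259 days forward gives 2004-02-29.

2004-02-29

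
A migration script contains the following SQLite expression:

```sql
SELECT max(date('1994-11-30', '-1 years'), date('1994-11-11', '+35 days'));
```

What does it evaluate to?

date('1994-11-30', '-1 years') → 1993-11-30.
date('1994-11-11', '+35 days') → 1994-12-16.
Later of the two is 1994-12-16.

1994-12-16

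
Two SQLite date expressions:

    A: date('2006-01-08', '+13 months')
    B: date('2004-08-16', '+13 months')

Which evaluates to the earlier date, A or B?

A = 2007-02-08.
B = 2005-09-16.
B is earlier.

B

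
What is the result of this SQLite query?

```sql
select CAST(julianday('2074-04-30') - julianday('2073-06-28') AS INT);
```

2 days remain in June 2073 after the 28th (30 − 28).
Full months from July 2073 through March 2074 contribute their day counts.
Then 30 days into April 2074.
Total: 2 + 31 + 31 + 30 + 31 + 30 + 31 + 31 + 28 + 31 + 30 = 306.

306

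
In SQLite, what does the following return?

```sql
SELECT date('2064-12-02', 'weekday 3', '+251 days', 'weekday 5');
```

`weekday 3` advances to the next Wednesday; 2064-12-02 is a Tuesday, so it moves forward to 2064-12-03.
Applying '+251 days' to 2064-12-03: counting 251 days forward gives 2065-08-11.
`weekday 5` advances to the next Friday; 2065-08-11 is a Tuesday, so it moves forward to 2065-08-14.

2065-08-14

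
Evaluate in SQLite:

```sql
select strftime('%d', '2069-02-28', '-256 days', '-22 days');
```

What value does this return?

First apply '-256 days', '-22 days': 2069-02-28 → 2068-05-26.
`%d` extracts the 2-digit day of month: 26.

26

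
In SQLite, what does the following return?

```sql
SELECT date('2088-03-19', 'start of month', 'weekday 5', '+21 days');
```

`start of month` rewinds 2088-03-19 to 2088-03-01.
`weekday 5` advances to the next Friday; 2088-03-01 is a Monday, so it moves forward to 2088-03-05.
Advancing 21 more days within March lands on 2088-03-26.

2088-03-26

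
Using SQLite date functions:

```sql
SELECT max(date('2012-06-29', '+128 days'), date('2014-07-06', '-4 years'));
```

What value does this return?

date('2012-06-29', '+128 days') → 2012-11-04.
date('2014-07-06', '-4 years') → 2010-07-06.
Later of the two is 2012-11-04.

2012-11-04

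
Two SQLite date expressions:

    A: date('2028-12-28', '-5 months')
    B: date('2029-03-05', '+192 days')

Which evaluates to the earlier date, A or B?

A = 2028-07-28.
B = 2029-09-13.
A is earlier.

A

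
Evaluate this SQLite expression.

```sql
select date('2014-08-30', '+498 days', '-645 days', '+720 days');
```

2016-03-25

Applying '+498 days' to 2014-08-30: counting 498 days forward gives 2016-01-10.
Applying '-645 days' to 2016-01-10: counting 645 days back gives 2014-04-05.
Applying '+720 days' to 2014-04-05: counting 720 days forward gives 2016-03-25.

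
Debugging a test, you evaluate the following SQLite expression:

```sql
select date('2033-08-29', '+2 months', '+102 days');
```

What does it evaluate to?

Adding +2 months to 2033-08-29 gives 2033-10-29.
Applying '+102 days' to 2033-10-29: counting 102 days forward gives 2034-02-08.

2034-02-08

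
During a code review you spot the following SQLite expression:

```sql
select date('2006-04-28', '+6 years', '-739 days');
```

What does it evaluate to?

2010-04-20

Adding +6 years to 2006-04-28 gives 2012-04-28.
Applying '-739 days' to 2012-04-28: counting 739 days back gives 2010-04-20.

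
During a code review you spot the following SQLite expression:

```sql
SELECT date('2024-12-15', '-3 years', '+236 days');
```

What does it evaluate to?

2022-08-08

Adding -3 years to 2024-12-15 gives 2021-12-15.
Applying '+236 days' to 2021-12-15: counting 236 days forward gives 2022-08-08.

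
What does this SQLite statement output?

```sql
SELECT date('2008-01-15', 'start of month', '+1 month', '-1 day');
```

2008-01-31

`start of month` rewinds 2008-01-15 to 2008-01-01.
Adding +1 month to 2008-01-01 gives 2008-02-01.
Going back 1 day from 2008-02-01 reaches 2008-01-31 (last day of January, 31 days).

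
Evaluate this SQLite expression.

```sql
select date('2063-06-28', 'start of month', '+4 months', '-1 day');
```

2063-09-30

`start of month` rewinds 2063-06-28 to 2063-06-01.
Adding +4 months to 2063-06-01 gives 2063-10-01.
Going back 1 day from 2063-10-01 reaches 2063-09-30 (last day of September, 30 days).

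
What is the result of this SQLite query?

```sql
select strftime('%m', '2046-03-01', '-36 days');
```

First apply '-36 days': 2046-03-01 → 2046-01-24.
`%m` extracts the 2-digit month (01-12): 01.

01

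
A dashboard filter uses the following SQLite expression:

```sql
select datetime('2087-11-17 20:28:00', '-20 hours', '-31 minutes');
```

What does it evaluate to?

-20 hours from 2087-11-17 20:28:00 is 2087-11-17 00:28:00.
-31 minutes from 2087-11-17 00:28:00 is 2087-11-16 23:57:00.

2087-11-16 23:57:00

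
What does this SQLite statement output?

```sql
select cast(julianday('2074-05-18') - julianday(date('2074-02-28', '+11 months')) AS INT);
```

Adding +11 months to 2074-02-28 gives 2075-01-28.
13 days remain in May 2074 after the 18th (31 − 18).
Full months from June 2074 through December 2074 contribute their day counts.
Then 28 days into January 2075.
Total: 13 + 30 + 31 + 31 + 30 + 31 + 30 + 31 + 28 = 255.
The subtraction is earlier − later, so the result is −255 → -255.

-255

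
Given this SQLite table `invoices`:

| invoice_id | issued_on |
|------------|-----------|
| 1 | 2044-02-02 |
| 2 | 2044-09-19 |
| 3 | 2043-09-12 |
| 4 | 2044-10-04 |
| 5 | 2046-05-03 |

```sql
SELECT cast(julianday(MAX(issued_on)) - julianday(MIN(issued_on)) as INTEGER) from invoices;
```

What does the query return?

964

MIN = 2043-09-12, MAX = 2046-05-03.
18 days remain in September 2043 after the 12th (30 − 12).
Full months from October 2043 through April 2046 contribute their day counts.
Then 3 days into May 2046.
Total: 18 + 31 + 30 + 31 + 31 + 29 + 31 + 30 + 31 + 30 + 31 + 31 + 30 + 31 + 30 + 31 + 31 + 28 + 31 + 30 + 31 + 30 + 31 + 31 + 30 + 31 + 30 + 31 + 31 + 28 + 31 + 30 + 3 = 964.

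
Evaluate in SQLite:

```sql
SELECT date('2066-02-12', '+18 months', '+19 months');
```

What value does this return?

2069-03-12

Adding +18 months to 2066-02-12 gives 2067-08-12.
Adding +19 months to 2067-08-12 gives 2069-03-12.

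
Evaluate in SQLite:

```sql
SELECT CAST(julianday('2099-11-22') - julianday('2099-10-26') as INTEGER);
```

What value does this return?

27

5 days remain in October 2099 after the 26th (31 − 26).
Then 22 days into November 2099.
Total: 5 + 22 = 27.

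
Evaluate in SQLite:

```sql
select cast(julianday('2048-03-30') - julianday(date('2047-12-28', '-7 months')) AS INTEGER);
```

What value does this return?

Adding -7 months to 2047-12-28 gives 2047-05-28.
3 days remain in May 2047 after the 28th (31 − 28).
Full months from June 2047 through February 2048 contribute their day counts.
Then 30 days into March 2048.
Total: 3 + 30 + 31 + 31 + 30 + 31 + 30 + 31 + 31 + 29 + 30 = 307.

307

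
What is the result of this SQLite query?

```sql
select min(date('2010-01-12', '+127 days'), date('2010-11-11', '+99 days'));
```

2010-05-19

date('2010-01-12', '+127 days') → 2010-05-19.
date('2010-11-11', '+99 days') → 2011-02-18.
Earlier of the two is 2010-05-19.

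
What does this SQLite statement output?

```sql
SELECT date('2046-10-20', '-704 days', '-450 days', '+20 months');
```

2045-04-23

Applying '-704 days' to 2046-10-20: counting 704 days back gives 2044-11-15.
Applying '-450 days' to 2044-11-15: counting 450 days back gives 2043-08-23.
Adding +20 months to 2043-08-23 gives 2045-04-23.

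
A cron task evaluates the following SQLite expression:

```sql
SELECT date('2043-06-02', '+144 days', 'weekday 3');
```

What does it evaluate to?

Applying '+144 days' to 2043-06-02: counting 144 days forward gives 2043-10-24.
`weekday 3` advances to the next Wednesday; 2043-10-24 is a Saturday, so it moves forward to 2043-10-28.

2043-10-28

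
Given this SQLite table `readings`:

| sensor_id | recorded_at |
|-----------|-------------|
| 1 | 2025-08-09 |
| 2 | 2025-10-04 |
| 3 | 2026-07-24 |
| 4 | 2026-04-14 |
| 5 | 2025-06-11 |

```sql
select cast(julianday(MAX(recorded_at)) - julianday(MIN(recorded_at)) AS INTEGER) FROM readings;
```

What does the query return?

408

MIN = 2025-06-11, MAX = 2026-07-24.
19 days remain in June 2025 after the 11th (30 − 11).
Full months from July 2025 through June 2026 contribute their day counts.
Then 24 days into July 2026.
Total: 19 + 31 + 31 + 30 + 31 + 30 + 31 + 31 + 28 + 31 + 30 + 31 + 30 + 24 = 408.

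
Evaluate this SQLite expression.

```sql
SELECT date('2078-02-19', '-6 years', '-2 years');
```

Adding -6 years to 2078-02-19 gives 2072-02-19.
Adding -2 years to 2072-02-19 gives 2070-02-19.

2070-02-19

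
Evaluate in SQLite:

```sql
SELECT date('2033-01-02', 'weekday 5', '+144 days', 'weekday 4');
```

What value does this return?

`weekday 5` advances to the next Friday; 2033-01-02 is a Sunday, so it moves forward to 2033-01-07.
Applying '+144 days' to 2033-01-07: counting 144 days forward gives 2033-05-31.
`weekday 4` advances to the next Thursday; 2033-05-31 is a Tuesday, so it moves forward to 2033-06-02.

2033-06-02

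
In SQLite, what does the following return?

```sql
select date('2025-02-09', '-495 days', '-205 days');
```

2023-03-12

Applying '-495 days' to 2025-02-09: counting 495 days back gives 2023-10-03.
Applying '-205 days' to 2023-10-03: counting 205 days back gives 2023-03-12.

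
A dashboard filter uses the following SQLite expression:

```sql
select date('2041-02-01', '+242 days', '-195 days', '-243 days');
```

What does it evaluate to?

2040-07-20

Applying '+242 days' to 2041-02-01: counting 242 days forward gives 2041-10-01.
Applying '-195 days' to 2041-10-01: counting 195 days back gives 2041-03-20.
Applying '-243 days' to 2041-03-20: counting 243 days back gives 2040-07-20.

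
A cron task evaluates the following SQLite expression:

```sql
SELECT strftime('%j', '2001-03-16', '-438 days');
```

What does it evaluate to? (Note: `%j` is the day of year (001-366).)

First apply '-438 days': 2001-03-16 → 2000-01-03.
Day-of-year for 2000-01-03: days since 2000-01-01 inclusive = 3, zero-padded to 003.

003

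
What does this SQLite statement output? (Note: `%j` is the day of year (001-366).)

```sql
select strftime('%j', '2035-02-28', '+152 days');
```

First apply '+152 days': 2035-02-28 → 2035-07-30.
Day-of-year for 2035-07-30: days since 2035-01-01 inclusive = 211, zero-padded to 211.

211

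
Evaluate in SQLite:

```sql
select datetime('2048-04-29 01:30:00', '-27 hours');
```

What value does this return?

-27 hours from 2048-04-29 01:30:00 is 2048-04-27 22:30:00 (crosses midnight).

2048-04-27 22:30:00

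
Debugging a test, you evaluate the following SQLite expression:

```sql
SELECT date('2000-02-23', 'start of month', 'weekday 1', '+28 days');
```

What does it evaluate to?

`start of month` rewinds 2000-02-23 to 2000-02-01.
`weekday 1` advances to the next Monday; 2000-02-01 is a Tuesday, so it moves forward to 2000-02-07.
February 2000 has 29 days; 22 remain after the 7th, so 23 days reach 2000-03-01.
Advancing 5 more days within March lands on 2000-03-06.

2000-03-06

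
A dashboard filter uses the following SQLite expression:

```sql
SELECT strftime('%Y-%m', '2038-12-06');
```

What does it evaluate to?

`%Y-%m` extracts the year-month: 2038-12.

2038-12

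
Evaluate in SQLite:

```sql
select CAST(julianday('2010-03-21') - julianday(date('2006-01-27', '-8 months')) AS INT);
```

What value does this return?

Adding -8 months to 2006-01-27 gives 2005-05-27.
4 days remain in May 2005 after the 27th (31 − 27).
Full months from June 2005 through February 2010 contribute their day counts.
Then 21 days into March 2010.
Total: 4 + 30 + 31 + 31 + 30 + 31 + 30 + 31 + 31 + 28 + 31 + 30 + 31 + 30 + 31 + 31 + 30 + 31 + 30 + 31 + 31 + 28 + 31 + 30 + 31 + 30 + 31 + 31 + 30 + 31 + 30 + 31 + 31 + 29 + 31 + 30 + 31 + 30 + 31 + 31 + 30 + 31 + 30 + 31 + 31 + 28 + 31 + 30 + 31 + 30 + 31 + 31 + 30 + 31 + 30 + 31 + 31 + 28 + 21 = 1759.

1759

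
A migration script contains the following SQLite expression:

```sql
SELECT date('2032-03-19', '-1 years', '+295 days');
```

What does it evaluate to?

2032-01-08

Adding -1 year to 2032-03-19 gives 2031-03-19.
Applying '+295 days' to 2031-03-19: counting 295 days forward gives 2032-01-08.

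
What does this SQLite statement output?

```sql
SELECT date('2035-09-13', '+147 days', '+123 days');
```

Applying '+147 days' to 2035-09-13: counting 147 days forward gives 2036-02-07.
Applying '+123 days' to 2036-02-07: counting 123 days forward gives 2036-06-09.

2036-06-09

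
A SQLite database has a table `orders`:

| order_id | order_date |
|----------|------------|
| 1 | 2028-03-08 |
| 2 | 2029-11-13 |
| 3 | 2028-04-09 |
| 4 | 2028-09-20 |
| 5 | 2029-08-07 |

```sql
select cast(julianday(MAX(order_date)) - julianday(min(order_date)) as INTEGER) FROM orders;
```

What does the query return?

615

MIN = 2028-03-08, MAX = 2029-11-13.
23 days remain in March 2028 after the 8th (31 − 8).
Full months from April 2028 through October 2029 contribute their day counts.
Then 13 days into November 2029.
Total: 23 + 30 + 31 + 30 + 31 + 31 + 30 + 31 + 30 + 31 + 31 + 28 + 31 + 30 + 31 + 30 + 31 + 31 + 30 + 31 + 13 = 615.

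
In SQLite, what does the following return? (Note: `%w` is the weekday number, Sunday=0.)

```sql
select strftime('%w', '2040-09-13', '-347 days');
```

0

First apply '-347 days': 2040-09-13 → 2039-10-02.
2039-10-02 is a Sunday; with Sunday=0 that is 0.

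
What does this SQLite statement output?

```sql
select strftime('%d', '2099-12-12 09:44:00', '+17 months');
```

12

First apply '+17 months': 2099-12-12 09:44:00 → 2101-05-12 09:44:00.
`%d` extracts the 2-digit day of month: 12.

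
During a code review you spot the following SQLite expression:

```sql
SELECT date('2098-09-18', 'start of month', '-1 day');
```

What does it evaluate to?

2098-08-31

`start of month` rewinds 2098-09-18 to 2098-09-01.
Going back 1 day from 2098-09-01 reaches 2098-08-31 (last day of August, 31 days).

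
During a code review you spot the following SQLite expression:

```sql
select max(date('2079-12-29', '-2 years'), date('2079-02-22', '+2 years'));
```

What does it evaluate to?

2081-02-22

date('2079-12-29', '-2 years') → 2077-12-29.
date('2079-02-22', '+2 years') → 2081-02-22.
Later of the two is 2081-02-22.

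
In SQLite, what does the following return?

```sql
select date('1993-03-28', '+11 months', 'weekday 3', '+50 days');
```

1994-04-21

Adding +11 months to 1993-03-28 gives 1994-02-28.
`weekday 3` advances to the next Wednesday; 1994-02-28 is a Monday, so it moves forward to 1994-03-02.
Applying '+50 days' to 1994-03-02: counting 50 days forward gives 1994-04-21.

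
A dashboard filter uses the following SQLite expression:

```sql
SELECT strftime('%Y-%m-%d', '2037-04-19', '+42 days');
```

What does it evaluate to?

First apply '+42 days': 2037-04-19 → 2037-05-31.
`%Y-%m-%d` extracts the ISO date: 2037-05-31.

2037-05-31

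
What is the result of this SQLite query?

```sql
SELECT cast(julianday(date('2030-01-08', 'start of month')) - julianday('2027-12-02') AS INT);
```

761

`start of month` rewinds 2030-01-08 to 2030-01-01.
29 days remain in December 2027 after the 2nd (31 − 2).
Full months from January 2028 through December 2029 contribute their day counts.
Then 1 day into January 2030.
Total: 29 + 31 + 29 + 31 + 30 + 31 + 30 + 31 + 31 + 30 + 31 + 30 + 31 + 31 + 28 + 31 + 30 + 31 + 30 + 31 + 31 + 30 + 31 + 30 + 31 + 1 = 761.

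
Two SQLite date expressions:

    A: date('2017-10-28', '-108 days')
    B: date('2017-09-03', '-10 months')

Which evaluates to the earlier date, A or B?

A = 2017-07-12.
B = 2016-11-03.
B is earlier.

B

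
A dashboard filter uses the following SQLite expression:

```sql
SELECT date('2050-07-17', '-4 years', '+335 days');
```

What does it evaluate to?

Adding -4 years to 2050-07-17 gives 2046-07-17.
Applying '+335 days' to 2046-07-17: counting 335 days forward gives 2047-06-17.

2047-06-17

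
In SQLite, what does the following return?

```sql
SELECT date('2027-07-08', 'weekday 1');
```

2027-07-12

`weekday 1` advances to the next Monday; 2027-07-08 is a Thursday, so it moves forward to 2027-07-12.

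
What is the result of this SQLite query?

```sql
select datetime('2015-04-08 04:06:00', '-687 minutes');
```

687 minutes = 11h 27m; -687 minutes from 2015-04-08 04:06:00 is 2015-04-07 16:39:00 (crosses midnight).

2015-04-07 16:39:00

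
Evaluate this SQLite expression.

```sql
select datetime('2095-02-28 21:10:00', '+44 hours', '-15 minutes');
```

+44 hours from 2095-02-28 21:10:00 is 2095-03-02 17:10:00 (crosses midnight).
-15 minutes from 2095-03-02 17:10:00 is 2095-03-02 16:55:00.

2095-03-02 16:55:00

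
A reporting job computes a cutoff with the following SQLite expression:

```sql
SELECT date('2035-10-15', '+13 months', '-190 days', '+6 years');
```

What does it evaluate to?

2042-05-09

Adding +13 months to 2035-10-15 gives 2036-11-15.
Applying '-190 days' to 2036-11-15: counting 190 days back gives 2036-05-09.
Adding +6 years to 2036-05-09 gives 2042-05-09.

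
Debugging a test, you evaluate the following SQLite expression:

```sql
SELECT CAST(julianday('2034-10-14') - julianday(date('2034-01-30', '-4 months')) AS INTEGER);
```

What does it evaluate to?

Adding -4 months to 2034-01-30 gives 2033-09-30.
0 days remain in September 2033 after the 30th (30 − 30).
Full months from October 2033 through September 2034 contribute their day counts.
Then 14 days into October 2034.
Total: 0 + 31 + 30 + 31 + 31 + 28 + 31 + 30 + 31 + 30 + 31 + 31 + 30 + 14 = 379.

379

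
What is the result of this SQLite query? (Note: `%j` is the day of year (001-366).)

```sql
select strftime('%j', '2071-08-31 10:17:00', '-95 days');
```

First apply '-95 days': 2071-08-31 10:17:00 → 2071-05-28 10:17:00.
Day-of-year for 2071-05-28: days since 2071-01-01 inclusive = 148, zero-padded to 148.

148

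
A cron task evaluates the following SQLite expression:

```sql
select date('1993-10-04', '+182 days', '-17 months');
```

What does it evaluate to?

Applying '+182 days' to 1993-10-04: counting 182 days forward gives 1994-04-04.
Adding -17 months to 1994-04-04 gives 1992-11-04.

1992-11-04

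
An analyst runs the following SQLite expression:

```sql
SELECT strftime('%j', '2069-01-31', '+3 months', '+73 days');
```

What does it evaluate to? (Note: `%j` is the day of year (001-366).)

First apply '+3 months', '+73 days': 2069-01-31 → 2069-07-13.
Day-of-year for 2069-07-13: days since 2069-01-01 inclusive = 194, zero-padded to 194.

194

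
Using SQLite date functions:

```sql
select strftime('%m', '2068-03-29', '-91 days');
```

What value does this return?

First apply '-91 days': 2068-03-29 → 2067-12-29.
`%m` extracts the 2-digit month (01-12): 12.

12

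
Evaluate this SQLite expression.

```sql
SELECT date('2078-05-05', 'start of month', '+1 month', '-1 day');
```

`start of month` rewinds 2078-05-05 to 2078-05-01.
Adding +1 month to 2078-05-01 gives 2078-06-01.
Going back 1 day from 2078-06-01 reaches 2078-05-31 (last day of May, 31 days).

2078-05-31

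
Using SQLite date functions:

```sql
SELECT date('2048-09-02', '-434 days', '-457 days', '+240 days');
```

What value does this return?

2046-11-21

Applying '-434 days' to 2048-09-02: counting 434 days back gives 2047-06-26.
Applying '-457 days' to 2047-06-26: counting 457 days back gives 2046-03-26.
Applying '+240 days' to 2046-03-26: counting 240 days forward gives 2046-11-21.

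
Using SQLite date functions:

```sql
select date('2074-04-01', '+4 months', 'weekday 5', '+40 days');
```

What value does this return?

2074-09-12

Adding +4 months to 2074-04-01 gives 2074-08-01.
`weekday 5` advances to the next Friday; 2074-08-01 is a Wednesday, so it moves forward to 2074-08-03.
August 2074 has 31 days; 28 remain after the 3rd, so 29 days reach 2074-09-01.
Advancing 11 more days within September lands on 2074-09-12.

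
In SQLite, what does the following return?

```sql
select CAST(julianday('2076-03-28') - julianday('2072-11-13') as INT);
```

17 days remain in November 2072 after the 13th (30 − 13).
Full months from December 2072 through February 2076 contribute their day counts.
Then 28 days into March 2076.
Total: 17 + 31 + 31 + 28 + 31 + 30 + 31 + 30 + 31 + 31 + 30 + 31 + 30 + 31 + 31 + 28 + 31 + 30 + 31 + 30 + 31 + 31 + 30 + 31 + 30 + 31 + 31 + 28 + 31 + 30 + 31 + 30 + 31 + 31 + 30 + 31 + 30 + 31 + 31 + 29 + 28 = 1231.

1231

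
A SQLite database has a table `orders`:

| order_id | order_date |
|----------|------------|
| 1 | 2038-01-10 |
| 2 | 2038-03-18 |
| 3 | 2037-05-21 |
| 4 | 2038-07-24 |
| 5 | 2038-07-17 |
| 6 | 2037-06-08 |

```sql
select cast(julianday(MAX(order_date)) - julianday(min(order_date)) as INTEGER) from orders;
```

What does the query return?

MIN = 2037-05-21, MAX = 2038-07-24.
10 days remain in May 2037 after the 21st (31 − 21).
Full months from June 2037 through June 2038 contribute their day counts.
Then 24 days into July 2038.
Total: 10 + 30 + 31 + 31 + 30 + 31 + 30 + 31 + 31 + 28 + 31 + 30 + 31 + 30 + 24 = 429.

429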